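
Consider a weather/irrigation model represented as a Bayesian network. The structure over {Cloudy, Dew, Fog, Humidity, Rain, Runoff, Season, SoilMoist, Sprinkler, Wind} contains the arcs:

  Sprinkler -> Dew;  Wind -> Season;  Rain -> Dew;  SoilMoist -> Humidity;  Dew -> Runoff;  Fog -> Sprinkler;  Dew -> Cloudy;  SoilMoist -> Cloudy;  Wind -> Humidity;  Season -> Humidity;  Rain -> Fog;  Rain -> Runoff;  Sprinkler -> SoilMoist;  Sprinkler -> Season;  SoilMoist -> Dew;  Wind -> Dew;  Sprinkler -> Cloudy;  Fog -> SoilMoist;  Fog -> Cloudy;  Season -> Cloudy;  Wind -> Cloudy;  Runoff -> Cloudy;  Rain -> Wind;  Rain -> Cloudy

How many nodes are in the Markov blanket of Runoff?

Ch(Runoff) = {Cloudy}.
Pa(Runoff) = {Dew, Rain}.
For each child, the remaining parents (spouses of Runoff):
  Cloudy's other parents are Dew, Fog, Rain, Season, SoilMoist, Sprinkler, Wind.
MB(Runoff) = {Cloudy, Dew, Fog, Rain, Season, SoilMoist, Sprinkler, Wind}, which has 8 nodes.

8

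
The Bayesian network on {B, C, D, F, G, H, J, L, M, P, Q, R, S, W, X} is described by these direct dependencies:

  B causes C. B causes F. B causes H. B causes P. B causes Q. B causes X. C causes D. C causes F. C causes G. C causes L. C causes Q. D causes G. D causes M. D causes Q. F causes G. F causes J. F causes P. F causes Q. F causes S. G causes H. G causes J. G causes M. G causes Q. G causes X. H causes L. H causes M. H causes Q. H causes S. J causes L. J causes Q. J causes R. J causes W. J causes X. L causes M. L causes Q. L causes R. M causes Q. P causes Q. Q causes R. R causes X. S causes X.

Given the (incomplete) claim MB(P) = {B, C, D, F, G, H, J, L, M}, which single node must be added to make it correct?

By definition, MB(P) is built from P's parents, P's children, and the co-parents of P.
P's children: Q.
Pa(P) = {B, F}.
Parents of each child, excluding P:
  parents(Q) \ {P} = {B, C, D, F, G, H, J, L, M}.
MB(P) = {B, C, D, F, G, H, J, L, M, Q}.
Comparing with the claimed set, Q is missing.

Q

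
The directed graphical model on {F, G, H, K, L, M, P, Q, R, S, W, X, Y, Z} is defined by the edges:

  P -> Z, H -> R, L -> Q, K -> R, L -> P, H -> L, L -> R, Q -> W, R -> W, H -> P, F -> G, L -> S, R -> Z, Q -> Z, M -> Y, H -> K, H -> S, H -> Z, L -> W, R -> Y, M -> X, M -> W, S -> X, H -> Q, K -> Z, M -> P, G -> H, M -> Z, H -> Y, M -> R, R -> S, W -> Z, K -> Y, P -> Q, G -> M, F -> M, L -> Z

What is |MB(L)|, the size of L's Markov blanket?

9

L's parents: H.
L's children: P, Q, R, S, W, Z.
Parents of each child, excluding L:
  P's other parents are H, M.
  Q also has parents H, P.
  R also has parents H, K, M.
  S's other parents are H, R.
  W also has parents M, Q, R.
  Z also has parents H, K, M, P, Q, R, W.
MB(L) = {H, K, M, P, Q, R, S, W, Z}, which has 9 nodes.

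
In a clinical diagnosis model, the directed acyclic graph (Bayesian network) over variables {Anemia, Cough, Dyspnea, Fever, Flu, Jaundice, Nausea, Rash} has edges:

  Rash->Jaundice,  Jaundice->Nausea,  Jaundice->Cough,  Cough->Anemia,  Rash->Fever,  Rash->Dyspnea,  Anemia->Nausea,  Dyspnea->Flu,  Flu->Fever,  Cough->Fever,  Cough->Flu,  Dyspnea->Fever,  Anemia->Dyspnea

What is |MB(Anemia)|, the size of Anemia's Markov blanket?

Ch(Anemia) = {Dyspnea, Nausea}.
Anemia's parents: Cough.
For each child, the remaining parents (spouses of Anemia):
  Nausea: Jaundice
  Dyspnea: Rash
MB(Anemia) = {Cough, Dyspnea, Jaundice, Nausea, Rash}, which has 5 nodes.

5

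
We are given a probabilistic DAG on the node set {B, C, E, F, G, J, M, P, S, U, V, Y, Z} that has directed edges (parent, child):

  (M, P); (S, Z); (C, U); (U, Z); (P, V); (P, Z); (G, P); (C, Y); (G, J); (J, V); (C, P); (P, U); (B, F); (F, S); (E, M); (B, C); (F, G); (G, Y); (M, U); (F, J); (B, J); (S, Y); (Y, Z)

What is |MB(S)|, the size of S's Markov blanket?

7

S has parent F.
Children of S: Y, Z.
Parents of each child, excluding S:
  Y: C, G
  Z: P, U, Y
MB(S) = {C, F, G, P, U, Y, Z}, which has 7 nodes.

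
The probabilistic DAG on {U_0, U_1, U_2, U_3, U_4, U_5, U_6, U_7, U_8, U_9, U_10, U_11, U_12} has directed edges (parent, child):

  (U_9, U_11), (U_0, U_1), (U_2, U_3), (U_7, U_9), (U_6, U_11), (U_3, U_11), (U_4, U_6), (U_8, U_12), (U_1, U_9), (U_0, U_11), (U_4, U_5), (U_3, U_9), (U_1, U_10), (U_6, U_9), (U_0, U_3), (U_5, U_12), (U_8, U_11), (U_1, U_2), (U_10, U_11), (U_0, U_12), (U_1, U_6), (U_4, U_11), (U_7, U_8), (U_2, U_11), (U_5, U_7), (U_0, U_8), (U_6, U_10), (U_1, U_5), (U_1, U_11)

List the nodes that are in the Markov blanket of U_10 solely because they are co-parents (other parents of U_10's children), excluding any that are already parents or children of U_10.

{U_0, U_2, U_3, U_4, U_8, U_9}

Children of U_10: U_11.
  parents(U_11) \ {U_10} = {U_0, U_1, U_2, U_3, U_4, U_6, U_8, U_9}.
Excluding nodes already adjacent to U_10 (U_1, U_6, U_11), the co-parent-only contribution is {U_0, U_2, U_3, U_4, U_8, U_9}.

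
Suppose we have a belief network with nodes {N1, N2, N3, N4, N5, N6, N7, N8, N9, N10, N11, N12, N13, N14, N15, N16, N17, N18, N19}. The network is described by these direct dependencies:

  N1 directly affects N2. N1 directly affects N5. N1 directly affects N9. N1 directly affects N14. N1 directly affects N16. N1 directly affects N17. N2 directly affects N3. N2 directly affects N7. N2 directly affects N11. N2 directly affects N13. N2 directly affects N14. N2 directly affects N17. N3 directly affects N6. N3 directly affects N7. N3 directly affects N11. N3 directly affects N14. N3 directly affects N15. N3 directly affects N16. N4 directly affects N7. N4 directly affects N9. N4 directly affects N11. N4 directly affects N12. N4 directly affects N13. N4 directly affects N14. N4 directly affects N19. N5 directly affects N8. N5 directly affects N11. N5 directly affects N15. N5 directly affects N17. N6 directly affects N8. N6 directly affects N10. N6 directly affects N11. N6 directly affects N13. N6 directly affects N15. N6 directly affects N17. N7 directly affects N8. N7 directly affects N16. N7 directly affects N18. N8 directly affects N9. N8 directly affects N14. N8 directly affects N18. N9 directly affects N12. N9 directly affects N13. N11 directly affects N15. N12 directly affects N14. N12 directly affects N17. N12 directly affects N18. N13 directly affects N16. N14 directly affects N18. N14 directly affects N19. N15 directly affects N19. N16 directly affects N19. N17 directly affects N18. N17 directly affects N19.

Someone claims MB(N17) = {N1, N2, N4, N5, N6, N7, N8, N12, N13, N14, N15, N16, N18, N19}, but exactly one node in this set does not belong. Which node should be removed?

N13

By definition, MB(N17) is built from N17's parents, N17's children, and the co-parents of N17.
N17's parents: N1, N2, N5, N6, N12.
N17 has children N18, N19.
Co-parents of N17 (other parents of its children):
  N18's other parents are N7, N8, N12, N14.
  N19's other parents are N4, N14, N15, N16.
MB(N17) = {N1, N2, N4, N5, N6, N7, N8, N12, N14, N15, N16, N18, N19}.
N13 is neither a parent, child, nor co-parent of N17, so it does not belong.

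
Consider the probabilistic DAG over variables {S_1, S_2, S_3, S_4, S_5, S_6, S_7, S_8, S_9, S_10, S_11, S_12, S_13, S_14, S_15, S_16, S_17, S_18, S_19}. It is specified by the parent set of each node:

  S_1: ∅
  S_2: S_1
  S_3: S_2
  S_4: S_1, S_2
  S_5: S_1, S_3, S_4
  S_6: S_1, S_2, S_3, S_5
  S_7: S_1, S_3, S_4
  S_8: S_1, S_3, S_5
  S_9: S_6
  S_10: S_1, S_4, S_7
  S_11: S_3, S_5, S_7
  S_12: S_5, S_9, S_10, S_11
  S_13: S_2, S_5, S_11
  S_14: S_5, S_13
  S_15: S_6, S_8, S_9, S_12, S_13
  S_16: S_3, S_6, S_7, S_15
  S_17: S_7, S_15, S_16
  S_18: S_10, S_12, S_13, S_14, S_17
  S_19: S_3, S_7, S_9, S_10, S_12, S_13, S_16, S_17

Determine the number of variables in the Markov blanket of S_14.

A node's Markov blanket = Pa ∪ Ch ∪ (parents of Ch other than the node itself).
Parents of S_14: S_5, S_13.
S_14 has child S_18.
Co-parents of S_14 (other parents of its children):
  parents(S_18) \ {S_14} = {S_10, S_12, S_13, S_17}.
MB(S_14) = {S_5, S_10, S_12, S_13, S_17, S_18}, which has 6 nodes.

6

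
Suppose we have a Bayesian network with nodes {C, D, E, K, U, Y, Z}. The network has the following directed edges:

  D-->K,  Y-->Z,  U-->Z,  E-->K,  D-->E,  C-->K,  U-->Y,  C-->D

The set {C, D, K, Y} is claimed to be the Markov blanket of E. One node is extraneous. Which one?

Y

Parents of E: D.
E has child K.
Other parents of E's children:
  K's other parents are C, D.
MB(E) = {C, D, K}.
Y is neither a parent, child, nor co-parent of E, so it does not belong.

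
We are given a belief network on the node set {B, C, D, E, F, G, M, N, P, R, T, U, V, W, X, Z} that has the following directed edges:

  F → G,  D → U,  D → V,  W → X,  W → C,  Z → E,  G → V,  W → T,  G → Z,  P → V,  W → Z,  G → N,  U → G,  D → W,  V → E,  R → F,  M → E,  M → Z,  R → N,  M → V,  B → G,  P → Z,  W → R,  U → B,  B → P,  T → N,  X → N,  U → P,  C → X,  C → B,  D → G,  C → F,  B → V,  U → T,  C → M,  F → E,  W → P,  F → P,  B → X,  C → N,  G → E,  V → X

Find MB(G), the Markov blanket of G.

{B, C, D, E, F, M, N, P, R, T, U, V, W, X, Z}

Parents of G: B, D, F, U.
Ch(G) = {E, N, V, Z}.
Parents of each child, excluding G:
  V's other parents are B, D, M, P.
  N also has parents C, R, T, X.
  Z also has parents M, P, W.
  E also has parents F, M, V, Z.
So the Markov blanket of G is {B, C, D, E, F, M, N, P, R, T, U, V, W, X, Z}.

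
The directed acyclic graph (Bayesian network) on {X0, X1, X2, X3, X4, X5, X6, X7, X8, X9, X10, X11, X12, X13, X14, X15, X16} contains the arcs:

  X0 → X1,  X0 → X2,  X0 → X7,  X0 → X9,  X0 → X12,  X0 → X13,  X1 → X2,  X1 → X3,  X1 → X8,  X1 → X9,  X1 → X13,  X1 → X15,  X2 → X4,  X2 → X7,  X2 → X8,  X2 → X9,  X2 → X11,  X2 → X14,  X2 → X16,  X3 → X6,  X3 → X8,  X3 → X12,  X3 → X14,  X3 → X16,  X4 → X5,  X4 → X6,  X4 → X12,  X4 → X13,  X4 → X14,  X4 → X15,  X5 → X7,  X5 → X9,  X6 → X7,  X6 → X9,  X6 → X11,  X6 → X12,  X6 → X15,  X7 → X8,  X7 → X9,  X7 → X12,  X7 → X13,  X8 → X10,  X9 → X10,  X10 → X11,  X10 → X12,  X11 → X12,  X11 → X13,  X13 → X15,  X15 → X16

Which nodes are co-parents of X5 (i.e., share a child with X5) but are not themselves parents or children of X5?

{X0, X1, X2, X6}

Children of X5: X7, X9.
  parents(X7) \ {X5} = {X0, X2, X6}.
  X9's other parents are X0, X1, X2, X6, X7.
Excluding nodes already adjacent to X5 (X4, X7, X9), the co-parent-only contribution is {X0, X1, X2, X6}.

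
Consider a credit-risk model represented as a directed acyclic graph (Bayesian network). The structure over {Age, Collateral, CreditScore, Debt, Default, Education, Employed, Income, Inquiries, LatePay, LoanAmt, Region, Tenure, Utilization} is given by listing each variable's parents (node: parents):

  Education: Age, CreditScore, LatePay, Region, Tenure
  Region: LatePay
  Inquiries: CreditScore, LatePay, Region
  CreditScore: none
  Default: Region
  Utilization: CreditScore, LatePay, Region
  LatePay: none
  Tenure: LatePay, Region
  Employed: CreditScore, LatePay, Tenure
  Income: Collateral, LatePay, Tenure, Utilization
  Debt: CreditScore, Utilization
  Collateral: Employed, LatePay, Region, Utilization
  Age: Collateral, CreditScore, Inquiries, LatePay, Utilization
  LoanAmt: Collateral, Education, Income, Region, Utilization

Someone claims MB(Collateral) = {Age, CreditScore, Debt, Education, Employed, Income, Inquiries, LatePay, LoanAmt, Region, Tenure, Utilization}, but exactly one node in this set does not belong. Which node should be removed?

A node's Markov blanket = Pa ∪ Ch ∪ (parents of Ch other than the node itself).
Pa(Collateral) = {Employed, LatePay, Region, Utilization}.
Collateral has children Age, Income, LoanAmt.
Co-parents of Collateral (other parents of its children):
  Age: CreditScore, Inquiries, LatePay, Utilization
  Income: LatePay, Tenure, Utilization
  LoanAmt: Education, Income, Region, Utilization
MB(Collateral) = {Age, CreditScore, Education, Employed, Income, Inquiries, LatePay, LoanAmt, Region, Tenure, Utilization}.
Debt is neither a parent, child, nor co-parent of Collateral, so it does not belong.

Debt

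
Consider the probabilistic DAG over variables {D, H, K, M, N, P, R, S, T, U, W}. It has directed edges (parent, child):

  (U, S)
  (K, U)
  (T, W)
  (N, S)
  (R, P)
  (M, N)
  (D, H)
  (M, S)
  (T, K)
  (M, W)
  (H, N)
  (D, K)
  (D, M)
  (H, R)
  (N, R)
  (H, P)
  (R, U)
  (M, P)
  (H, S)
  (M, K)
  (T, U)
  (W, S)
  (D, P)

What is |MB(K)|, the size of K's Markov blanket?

5

Recall MB(v) = parents ∪ children ∪ spouses, where spouses are the other parents of v's children.
Ch(K) = {U}.
Parents of K: D, M, T.
Co-parents of K (other parents of its children):
  U's other parents are R, T.
MB(K) = {D, M, R, T, U}, which has 5 nodes.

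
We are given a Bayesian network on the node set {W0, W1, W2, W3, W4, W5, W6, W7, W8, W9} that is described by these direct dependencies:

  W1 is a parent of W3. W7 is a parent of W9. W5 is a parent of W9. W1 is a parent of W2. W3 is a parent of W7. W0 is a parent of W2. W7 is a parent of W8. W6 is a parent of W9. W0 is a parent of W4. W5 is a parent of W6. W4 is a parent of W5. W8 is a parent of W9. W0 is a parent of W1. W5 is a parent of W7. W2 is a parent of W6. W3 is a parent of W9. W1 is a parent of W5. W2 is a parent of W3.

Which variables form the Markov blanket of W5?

{W1, W2, W3, W4, W6, W7, W8, W9}

The Markov blanket of a node is its parents, its children, and the other parents of its children.
Pa(W5) = {W1, W4}.
Ch(W5) = {W6, W7, W9}.
Other parents of W5's children:
  W6: W2
  W7: W3
  W9: W3, W6, W7, W8
MB(W5) = {W1, W2, W3, W4, W6, W7, W8, W9}.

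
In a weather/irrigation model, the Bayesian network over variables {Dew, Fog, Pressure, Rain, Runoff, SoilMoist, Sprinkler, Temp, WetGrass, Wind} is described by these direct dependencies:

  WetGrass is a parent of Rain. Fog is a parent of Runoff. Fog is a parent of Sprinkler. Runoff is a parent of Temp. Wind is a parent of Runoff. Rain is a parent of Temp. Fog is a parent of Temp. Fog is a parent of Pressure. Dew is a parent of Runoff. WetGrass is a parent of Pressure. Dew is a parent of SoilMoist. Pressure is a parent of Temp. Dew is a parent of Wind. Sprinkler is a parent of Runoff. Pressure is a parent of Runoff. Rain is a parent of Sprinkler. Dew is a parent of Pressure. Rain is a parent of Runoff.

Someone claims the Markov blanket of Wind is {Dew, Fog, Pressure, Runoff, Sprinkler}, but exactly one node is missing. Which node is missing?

Rain

By definition, MB(Wind) is built from Wind's parents, Wind's children, and the co-parents of Wind.
Wind has parent Dew.
Wind's children: Runoff.
Parents of each child, excluding Wind:
  Runoff's other parents are Dew, Fog, Pressure, Rain, Sprinkler.
MB(Wind) = {Dew, Fog, Pressure, Rain, Runoff, Sprinkler}.
Comparing with the claimed set, Rain is missing.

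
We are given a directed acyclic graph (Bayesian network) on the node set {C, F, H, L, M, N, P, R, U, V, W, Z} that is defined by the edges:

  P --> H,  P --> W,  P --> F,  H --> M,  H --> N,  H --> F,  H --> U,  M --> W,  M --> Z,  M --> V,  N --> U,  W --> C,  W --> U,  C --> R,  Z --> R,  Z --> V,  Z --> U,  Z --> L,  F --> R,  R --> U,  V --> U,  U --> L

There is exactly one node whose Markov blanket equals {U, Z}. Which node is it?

L

The target node must have every member of {U, Z} as a parent, child, or co-parent, and no others.
Parents of L: U, Z; children: none; co-parents: none.
These exactly cover the given set, so the node is L.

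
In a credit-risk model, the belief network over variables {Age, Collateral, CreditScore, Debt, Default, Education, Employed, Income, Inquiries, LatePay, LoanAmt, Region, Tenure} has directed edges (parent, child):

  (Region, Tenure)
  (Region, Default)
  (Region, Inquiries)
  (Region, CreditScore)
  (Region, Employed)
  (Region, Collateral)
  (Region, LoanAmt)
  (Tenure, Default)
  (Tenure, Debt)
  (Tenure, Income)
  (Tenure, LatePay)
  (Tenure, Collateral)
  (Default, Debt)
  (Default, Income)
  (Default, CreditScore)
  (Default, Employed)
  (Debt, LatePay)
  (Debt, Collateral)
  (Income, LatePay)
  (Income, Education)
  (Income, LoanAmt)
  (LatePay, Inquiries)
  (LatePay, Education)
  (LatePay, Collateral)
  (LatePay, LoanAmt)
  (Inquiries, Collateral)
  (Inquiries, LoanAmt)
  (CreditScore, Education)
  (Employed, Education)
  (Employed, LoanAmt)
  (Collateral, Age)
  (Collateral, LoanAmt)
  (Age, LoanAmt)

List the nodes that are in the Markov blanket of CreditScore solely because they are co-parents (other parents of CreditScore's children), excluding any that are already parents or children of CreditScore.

{Employed, Income, LatePay}

Children of CreditScore: Education.
  Education: Employed, Income, LatePay
Excluding nodes already adjacent to CreditScore (Default, Education, Region), the co-parent-only contribution is {Employed, Income, LatePay}.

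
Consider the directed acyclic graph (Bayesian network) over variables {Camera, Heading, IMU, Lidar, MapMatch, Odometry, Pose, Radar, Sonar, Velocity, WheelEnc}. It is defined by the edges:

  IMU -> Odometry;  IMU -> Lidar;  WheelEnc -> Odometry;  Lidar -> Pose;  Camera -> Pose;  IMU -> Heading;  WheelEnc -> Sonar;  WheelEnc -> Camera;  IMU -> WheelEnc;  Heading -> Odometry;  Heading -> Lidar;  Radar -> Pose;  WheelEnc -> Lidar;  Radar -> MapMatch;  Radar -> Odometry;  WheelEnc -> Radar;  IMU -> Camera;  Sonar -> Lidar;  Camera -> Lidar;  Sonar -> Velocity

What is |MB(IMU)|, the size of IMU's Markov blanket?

The Markov blanket of a node is its parents, its children, and the other parents of its children.
Pa(IMU) = {}.
Children of IMU: Camera, Heading, Lidar, Odometry, WheelEnc.
For each child, the remaining parents (spouses of IMU):
  WheelEnc has no other parent.
  Heading: no additional parents.
  Camera also has parent WheelEnc.
  parents(Odometry) \ {IMU} = {Heading, Radar, WheelEnc}.
  Lidar also has parents Camera, Heading, Sonar, WheelEnc.
MB(IMU) = {Camera, Heading, Lidar, Odometry, Radar, Sonar, WheelEnc}, which has 7 nodes.

7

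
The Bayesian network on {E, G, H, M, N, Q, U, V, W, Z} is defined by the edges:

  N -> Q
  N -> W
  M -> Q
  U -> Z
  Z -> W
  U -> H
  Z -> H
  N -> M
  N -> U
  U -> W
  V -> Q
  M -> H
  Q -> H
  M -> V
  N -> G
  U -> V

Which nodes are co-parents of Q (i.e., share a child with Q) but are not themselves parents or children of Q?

Children of Q: H.
  H also has parents M, U, Z.
Excluding nodes already adjacent to Q (H, M, N, V), the co-parent-only contribution is {U, Z}.

{U, Z}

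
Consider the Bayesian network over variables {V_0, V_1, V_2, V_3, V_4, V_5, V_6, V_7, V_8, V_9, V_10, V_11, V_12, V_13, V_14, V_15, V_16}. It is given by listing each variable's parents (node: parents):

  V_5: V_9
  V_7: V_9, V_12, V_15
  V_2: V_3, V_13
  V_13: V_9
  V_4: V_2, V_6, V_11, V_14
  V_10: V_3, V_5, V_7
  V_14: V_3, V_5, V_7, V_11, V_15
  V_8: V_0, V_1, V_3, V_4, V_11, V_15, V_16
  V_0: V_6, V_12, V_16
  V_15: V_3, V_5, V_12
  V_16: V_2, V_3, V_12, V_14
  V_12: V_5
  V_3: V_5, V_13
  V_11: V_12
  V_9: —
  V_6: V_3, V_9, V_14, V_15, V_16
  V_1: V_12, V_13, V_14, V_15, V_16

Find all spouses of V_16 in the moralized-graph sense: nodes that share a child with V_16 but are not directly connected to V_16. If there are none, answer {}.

{V_4, V_9, V_11, V_13, V_15}

Children of V_16: V_0, V_1, V_6, V_8.
  parents(V_6) \ {V_16} = {V_3, V_9, V_14, V_15}.
  V_1 also has parents V_12, V_13, V_14, V_15.
  V_0 also has parents V_6, V_12.
  V_8 also has parents V_0, V_1, V_3, V_4, V_11, V_15.
Excluding nodes already adjacent to V_16 (V_0, V_1, V_2, V_3, V_6, V_8, V_12, V_14), the co-parent-only contribution is {V_4, V_9, V_11, V_13, V_15}.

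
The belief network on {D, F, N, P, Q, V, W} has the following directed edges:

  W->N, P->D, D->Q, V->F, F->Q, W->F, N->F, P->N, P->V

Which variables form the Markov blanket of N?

{F, P, V, W}

N's parents: P, W.
Children of N: F.
For each child, the remaining parents (spouses of N):
  F: V, W
So the Markov blanket of N is {F, P, V, W}.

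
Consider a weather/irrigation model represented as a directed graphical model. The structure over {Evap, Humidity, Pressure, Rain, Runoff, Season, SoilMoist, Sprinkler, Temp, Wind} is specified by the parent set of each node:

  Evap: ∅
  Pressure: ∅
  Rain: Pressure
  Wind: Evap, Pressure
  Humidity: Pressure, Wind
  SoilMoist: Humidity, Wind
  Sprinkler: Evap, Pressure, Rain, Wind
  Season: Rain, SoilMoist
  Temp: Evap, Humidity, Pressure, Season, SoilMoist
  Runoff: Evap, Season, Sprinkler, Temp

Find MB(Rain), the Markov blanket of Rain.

{Evap, Pressure, Season, SoilMoist, Sprinkler, Wind}

Pa(Rain) = {Pressure}.
Ch(Rain) = {Season, Sprinkler}.
Parents of each child, excluding Rain:
  Sprinkler's other parents are Evap, Pressure, Wind.
  Season also has parent SoilMoist.
Union: {Pressure} ∪ {Season, Sprinkler} ∪ {Evap, Pressure, SoilMoist, Wind} = {Evap, Pressure, Season, SoilMoist, Sprinkler, Wind}.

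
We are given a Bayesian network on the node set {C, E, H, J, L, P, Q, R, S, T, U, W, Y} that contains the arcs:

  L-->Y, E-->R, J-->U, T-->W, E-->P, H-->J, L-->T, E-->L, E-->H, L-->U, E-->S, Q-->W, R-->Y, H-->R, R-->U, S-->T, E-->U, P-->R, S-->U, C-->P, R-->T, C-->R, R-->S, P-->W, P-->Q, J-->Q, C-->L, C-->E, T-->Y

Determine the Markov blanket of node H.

The Markov blanket of a node is its parents, its children, and the other parents of its children.
Children of H: J, R.
Parents of H: E.
Parents of each child, excluding H:
  J: —
  R: C, E, P
MB(H) = {C, E, J, P, R}.

{C, E, J, P, R}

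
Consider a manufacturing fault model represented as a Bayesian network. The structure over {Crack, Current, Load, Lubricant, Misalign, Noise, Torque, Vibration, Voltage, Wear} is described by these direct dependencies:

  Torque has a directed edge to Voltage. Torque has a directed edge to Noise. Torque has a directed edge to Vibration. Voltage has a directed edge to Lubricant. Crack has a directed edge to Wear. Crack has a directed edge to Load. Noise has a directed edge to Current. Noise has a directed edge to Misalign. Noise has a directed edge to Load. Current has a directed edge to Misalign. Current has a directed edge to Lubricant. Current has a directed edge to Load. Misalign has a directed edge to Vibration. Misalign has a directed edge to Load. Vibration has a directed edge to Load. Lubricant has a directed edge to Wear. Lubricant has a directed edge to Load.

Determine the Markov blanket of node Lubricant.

A node's Markov blanket = Pa ∪ Ch ∪ (parents of Ch other than the node itself).
Children of Lubricant: Load, Wear.
Lubricant's parents: Current, Voltage.
Co-parents of Lubricant (other parents of its children):
  Wear: Crack
  Load: Crack, Current, Misalign, Noise, Vibration
Union: {Current, Voltage} ∪ {Load, Wear} ∪ {Crack, Current, Misalign, Noise, Vibration} = {Crack, Current, Load, Misalign, Noise, Vibration, Voltage, Wear}.

{Crack, Current, Load, Misalign, Noise, Vibration, Voltage, Wear}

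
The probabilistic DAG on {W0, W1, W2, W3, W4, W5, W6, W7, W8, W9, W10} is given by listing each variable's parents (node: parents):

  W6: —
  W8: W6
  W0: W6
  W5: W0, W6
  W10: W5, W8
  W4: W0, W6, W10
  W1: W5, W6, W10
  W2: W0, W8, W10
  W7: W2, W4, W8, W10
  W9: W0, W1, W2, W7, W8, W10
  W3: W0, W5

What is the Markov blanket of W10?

Recall MB(v) = parents ∪ children ∪ spouses, where spouses are the other parents of v's children.
W10's children: W1, W2, W4, W7, W9.
Parents of W10: W5, W8.
Co-parents of W10 (other parents of its children):
  parents(W4) \ {W10} = {W0, W6}.
  parents(W1) \ {W10} = {W5, W6}.
  W2's other parents are W0, W8.
  W7 also has parents W2, W4, W8.
  W9's other parents are W0, W1, W2, W7, W8.
So the Markov blanket of W10 is {W0, W1, W2, W4, W5, W6, W7, W8, W9}.

{W0, W1, W2, W4, W5, W6, W7, W8, W9}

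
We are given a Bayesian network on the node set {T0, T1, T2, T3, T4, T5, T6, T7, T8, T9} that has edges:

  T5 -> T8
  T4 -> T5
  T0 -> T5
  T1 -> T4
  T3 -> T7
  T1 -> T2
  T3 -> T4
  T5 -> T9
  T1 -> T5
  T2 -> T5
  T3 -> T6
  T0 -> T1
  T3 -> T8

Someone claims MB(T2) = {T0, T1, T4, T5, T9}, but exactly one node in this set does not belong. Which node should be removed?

Parents of T2: T1.
T2's children: T5.
For each child, the remaining parents (spouses of T2):
  T5: T0, T1, T4
MB(T2) = {T0, T1, T4, T5}.
T9 is neither a parent, child, nor co-parent of T2, so it does not belong.

T9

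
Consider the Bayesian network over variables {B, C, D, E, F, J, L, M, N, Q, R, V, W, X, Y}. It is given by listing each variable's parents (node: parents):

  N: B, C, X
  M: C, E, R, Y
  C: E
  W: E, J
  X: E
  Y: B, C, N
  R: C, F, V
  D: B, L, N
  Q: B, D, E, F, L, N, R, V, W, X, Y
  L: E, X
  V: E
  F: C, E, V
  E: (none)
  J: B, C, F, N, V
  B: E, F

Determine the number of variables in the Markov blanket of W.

12

W has child Q.
Parents of W: E, J.
Parents of each child, excluding W:
  Q: B, D, E, F, L, N, R, V, X, Y
MB(W) = {B, D, E, F, J, L, N, Q, R, V, X, Y}, which has 12 nodes.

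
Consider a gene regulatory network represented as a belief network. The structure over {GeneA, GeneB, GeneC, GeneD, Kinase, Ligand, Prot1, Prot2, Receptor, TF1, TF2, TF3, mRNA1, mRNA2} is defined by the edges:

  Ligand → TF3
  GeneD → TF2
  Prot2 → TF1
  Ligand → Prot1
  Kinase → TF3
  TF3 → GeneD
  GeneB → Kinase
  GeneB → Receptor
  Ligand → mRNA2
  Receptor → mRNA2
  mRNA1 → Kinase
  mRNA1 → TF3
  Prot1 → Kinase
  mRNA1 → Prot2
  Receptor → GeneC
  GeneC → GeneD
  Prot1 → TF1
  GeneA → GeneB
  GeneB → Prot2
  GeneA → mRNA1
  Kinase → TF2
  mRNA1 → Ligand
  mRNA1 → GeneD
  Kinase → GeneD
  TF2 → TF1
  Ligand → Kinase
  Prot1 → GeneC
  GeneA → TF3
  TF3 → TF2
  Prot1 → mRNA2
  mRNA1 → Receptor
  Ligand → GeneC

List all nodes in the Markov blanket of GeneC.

{GeneD, Kinase, Ligand, Prot1, Receptor, TF3, mRNA1}

Recall MB(v) = parents ∪ children ∪ spouses, where spouses are the other parents of v's children.
Children of GeneC: GeneD.
GeneC has parents Ligand, Prot1, Receptor.
Co-parents of GeneC (other parents of its children):
  GeneD's other parents are Kinase, TF3, mRNA1.
Union: {Ligand, Prot1, Receptor} ∪ {GeneD} ∪ {Kinase, TF3, mRNA1} = {GeneD, Kinase, Ligand, Prot1, Receptor, TF3, mRNA1}.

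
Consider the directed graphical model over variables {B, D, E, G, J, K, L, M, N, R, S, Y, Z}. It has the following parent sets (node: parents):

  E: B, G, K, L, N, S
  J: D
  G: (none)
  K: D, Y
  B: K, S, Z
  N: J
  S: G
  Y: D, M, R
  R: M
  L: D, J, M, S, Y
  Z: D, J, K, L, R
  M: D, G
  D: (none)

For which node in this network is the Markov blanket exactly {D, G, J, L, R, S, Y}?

M

The target node must have every member of {D, G, J, L, R, S, Y} as a parent, child, or co-parent, and no others.
Parents of M: D, G; children: L, R, Y; co-parents: D, J, R, S, Y.
These exactly cover the given set, so the node is M.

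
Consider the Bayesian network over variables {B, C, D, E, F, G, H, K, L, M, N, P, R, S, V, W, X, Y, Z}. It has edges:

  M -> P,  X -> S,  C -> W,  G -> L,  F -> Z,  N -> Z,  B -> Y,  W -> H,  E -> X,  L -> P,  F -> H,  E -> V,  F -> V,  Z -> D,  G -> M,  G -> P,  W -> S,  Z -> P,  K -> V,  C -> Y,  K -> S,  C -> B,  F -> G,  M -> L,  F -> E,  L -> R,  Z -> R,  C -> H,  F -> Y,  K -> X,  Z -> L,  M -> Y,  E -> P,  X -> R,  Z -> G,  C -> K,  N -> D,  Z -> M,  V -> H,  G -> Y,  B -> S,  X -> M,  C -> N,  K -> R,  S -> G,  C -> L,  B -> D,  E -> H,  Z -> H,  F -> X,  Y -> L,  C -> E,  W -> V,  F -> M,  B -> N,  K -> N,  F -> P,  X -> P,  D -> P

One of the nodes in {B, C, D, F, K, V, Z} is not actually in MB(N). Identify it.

V

Parents of N: B, C, K.
Children of N: D, Z.
For each child, the remaining parents (spouses of N):
  Z's other parent is F.
  D's other parents are B, Z.
MB(N) = {B, C, D, F, K, Z}.
V is neither a parent, child, nor co-parent of N, so it does not belong.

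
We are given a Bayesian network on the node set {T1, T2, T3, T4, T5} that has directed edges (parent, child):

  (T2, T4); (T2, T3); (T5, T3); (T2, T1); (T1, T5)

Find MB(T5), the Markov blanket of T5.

A node's Markov blanket = Pa ∪ Ch ∪ (parents of Ch other than the node itself).
Ch(T5) = {T3}.
T5's parents: T1.
Parents of each child, excluding T5:
  parents(T3) \ {T5} = {T2}.
So the Markov blanket of T5 is {T1, T2, T3}.

{T1, T2, T3}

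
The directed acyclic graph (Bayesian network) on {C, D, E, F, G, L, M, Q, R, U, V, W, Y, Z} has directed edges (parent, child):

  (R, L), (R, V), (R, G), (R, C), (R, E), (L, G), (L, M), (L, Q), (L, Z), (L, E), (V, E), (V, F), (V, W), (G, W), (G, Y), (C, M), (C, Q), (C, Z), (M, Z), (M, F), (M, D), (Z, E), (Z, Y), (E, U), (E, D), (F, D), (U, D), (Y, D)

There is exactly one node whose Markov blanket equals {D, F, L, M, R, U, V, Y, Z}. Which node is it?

The target node must have every member of {D, F, L, M, R, U, V, Y, Z} as a parent, child, or co-parent, and no others.
Parents of E: L, R, V, Z; children: D, U; co-parents: F, M, U, Y.
These exactly cover the given set, so the node is E.

E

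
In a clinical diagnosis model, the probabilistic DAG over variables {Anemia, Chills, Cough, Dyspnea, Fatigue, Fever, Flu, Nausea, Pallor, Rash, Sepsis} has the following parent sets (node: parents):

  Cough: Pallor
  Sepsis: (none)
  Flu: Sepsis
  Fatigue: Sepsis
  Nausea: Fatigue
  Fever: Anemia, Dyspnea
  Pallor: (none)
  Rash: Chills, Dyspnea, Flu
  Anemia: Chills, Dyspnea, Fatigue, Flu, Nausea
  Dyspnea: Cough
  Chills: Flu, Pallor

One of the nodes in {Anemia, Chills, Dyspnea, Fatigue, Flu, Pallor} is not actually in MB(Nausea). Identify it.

Pallor

By definition, MB(Nausea) is built from Nausea's parents, Nausea's children, and the co-parents of Nausea.
Children of Nausea: Anemia.
Parents of Nausea: Fatigue.
Parents of each child, excluding Nausea:
  Anemia's other parents are Chills, Dyspnea, Fatigue, Flu.
MB(Nausea) = {Anemia, Chills, Dyspnea, Fatigue, Flu}.
Pallor is neither a parent, child, nor co-parent of Nausea, so it does not belong.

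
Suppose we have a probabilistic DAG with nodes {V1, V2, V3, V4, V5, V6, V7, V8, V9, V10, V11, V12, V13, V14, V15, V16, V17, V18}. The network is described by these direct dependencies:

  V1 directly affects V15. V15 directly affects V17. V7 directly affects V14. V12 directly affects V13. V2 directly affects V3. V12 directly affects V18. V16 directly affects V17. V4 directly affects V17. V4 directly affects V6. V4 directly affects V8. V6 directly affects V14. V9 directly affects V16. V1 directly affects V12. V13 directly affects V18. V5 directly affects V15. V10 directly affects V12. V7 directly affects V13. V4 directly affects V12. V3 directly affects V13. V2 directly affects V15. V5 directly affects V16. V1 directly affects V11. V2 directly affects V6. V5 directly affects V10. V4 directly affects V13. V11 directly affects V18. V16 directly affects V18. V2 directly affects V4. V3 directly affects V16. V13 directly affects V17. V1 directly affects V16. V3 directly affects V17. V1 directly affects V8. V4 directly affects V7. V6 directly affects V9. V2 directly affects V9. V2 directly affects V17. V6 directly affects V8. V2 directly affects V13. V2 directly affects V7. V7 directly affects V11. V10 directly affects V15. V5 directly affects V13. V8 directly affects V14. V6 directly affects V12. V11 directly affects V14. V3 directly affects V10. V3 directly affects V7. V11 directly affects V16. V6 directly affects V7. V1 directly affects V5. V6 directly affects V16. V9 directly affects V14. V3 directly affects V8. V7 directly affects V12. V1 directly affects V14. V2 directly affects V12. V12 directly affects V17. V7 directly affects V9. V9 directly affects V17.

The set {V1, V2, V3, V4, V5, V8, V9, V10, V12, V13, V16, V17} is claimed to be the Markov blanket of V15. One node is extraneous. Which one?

V15's children: V17.
V15's parents: V1, V2, V5, V10.
Parents of each child, excluding V15:
  V17's other parents are V2, V3, V4, V9, V12, V13, V16.
MB(V15) = {V1, V2, V3, V4, V5, V9, V10, V12, V13, V16, V17}.
V8 is neither a parent, child, nor co-parent of V15, so it does not belong.

V8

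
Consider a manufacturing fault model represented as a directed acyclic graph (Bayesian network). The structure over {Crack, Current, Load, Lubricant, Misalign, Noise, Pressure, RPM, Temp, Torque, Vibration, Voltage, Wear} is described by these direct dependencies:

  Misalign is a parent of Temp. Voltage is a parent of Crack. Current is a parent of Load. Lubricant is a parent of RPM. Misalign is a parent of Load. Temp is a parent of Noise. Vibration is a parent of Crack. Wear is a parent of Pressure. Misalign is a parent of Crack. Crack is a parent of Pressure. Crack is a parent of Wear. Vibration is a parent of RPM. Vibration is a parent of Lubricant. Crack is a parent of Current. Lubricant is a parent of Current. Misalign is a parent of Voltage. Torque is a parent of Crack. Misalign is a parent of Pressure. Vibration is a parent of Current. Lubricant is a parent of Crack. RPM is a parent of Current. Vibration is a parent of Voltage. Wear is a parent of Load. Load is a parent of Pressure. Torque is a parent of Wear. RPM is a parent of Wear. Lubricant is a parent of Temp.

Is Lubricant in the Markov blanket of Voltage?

Lubricant is a co-parent of Voltage: both are parents of Crack.
So Lubricant ∈ MB(Voltage).

Yes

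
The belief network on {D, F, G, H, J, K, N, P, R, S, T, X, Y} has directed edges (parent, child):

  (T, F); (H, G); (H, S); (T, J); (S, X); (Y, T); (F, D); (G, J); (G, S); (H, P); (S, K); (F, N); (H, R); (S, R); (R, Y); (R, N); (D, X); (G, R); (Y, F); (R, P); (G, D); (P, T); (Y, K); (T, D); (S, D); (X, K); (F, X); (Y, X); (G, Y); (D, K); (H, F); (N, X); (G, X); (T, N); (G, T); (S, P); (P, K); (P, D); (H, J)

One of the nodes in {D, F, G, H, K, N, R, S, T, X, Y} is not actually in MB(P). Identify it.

A node's Markov blanket = Pa ∪ Ch ∪ (parents of Ch other than the node itself).
P has parents H, R, S.
P's children: D, K, T.
Co-parents of P (other parents of its children):
  T's other parents are G, Y.
  parents(D) \ {P} = {F, G, S, T}.
  K also has parents D, S, X, Y.
MB(P) = {D, F, G, H, K, R, S, T, X, Y}.
N is neither a parent, child, nor co-parent of P, so it does not belong.

N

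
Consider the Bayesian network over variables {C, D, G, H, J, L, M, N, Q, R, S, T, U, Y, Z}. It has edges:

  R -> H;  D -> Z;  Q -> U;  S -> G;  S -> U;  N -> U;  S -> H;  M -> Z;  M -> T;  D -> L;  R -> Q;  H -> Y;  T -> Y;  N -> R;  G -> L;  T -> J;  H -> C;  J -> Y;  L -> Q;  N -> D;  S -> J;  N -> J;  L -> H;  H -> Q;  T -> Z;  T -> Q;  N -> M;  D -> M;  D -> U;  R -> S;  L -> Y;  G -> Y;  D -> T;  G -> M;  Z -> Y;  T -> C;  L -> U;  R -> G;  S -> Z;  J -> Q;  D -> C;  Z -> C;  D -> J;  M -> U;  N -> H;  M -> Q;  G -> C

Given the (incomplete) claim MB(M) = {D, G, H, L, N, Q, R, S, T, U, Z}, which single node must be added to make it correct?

J

The Markov blanket of a node is its parents, its children, and the other parents of its children.
M has parents D, G, N.
Ch(M) = {Q, T, U, Z}.
Co-parents of M (other parents of its children):
  T's other parent is D.
  parents(Z) \ {M} = {D, S, T}.
  Q's other parents are H, J, L, R, T.
  U's other parents are D, L, N, Q, S.
MB(M) = {D, G, H, J, L, N, Q, R, S, T, U, Z}.
Comparing with the claimed set, J is missing.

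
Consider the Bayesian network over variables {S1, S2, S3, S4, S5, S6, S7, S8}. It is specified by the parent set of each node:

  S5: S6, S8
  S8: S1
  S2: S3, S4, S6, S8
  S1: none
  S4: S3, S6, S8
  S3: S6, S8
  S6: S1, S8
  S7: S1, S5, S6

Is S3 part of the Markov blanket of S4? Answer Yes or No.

Yes

S3 is a parent of S4.
So S3 ∈ MB(S4).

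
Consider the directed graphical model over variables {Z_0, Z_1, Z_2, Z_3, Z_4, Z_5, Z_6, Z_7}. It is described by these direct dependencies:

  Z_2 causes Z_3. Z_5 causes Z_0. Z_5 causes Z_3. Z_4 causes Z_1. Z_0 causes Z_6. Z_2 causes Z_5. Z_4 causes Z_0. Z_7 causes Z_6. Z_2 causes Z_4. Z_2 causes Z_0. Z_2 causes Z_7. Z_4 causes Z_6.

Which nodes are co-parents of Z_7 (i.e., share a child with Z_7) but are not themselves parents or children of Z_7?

Children of Z_7: Z_6.
  Z_6: Z_0, Z_4
Excluding nodes already adjacent to Z_7 (Z_2, Z_6), the co-parent-only contribution is {Z_0, Z_4}.

{Z_0, Z_4}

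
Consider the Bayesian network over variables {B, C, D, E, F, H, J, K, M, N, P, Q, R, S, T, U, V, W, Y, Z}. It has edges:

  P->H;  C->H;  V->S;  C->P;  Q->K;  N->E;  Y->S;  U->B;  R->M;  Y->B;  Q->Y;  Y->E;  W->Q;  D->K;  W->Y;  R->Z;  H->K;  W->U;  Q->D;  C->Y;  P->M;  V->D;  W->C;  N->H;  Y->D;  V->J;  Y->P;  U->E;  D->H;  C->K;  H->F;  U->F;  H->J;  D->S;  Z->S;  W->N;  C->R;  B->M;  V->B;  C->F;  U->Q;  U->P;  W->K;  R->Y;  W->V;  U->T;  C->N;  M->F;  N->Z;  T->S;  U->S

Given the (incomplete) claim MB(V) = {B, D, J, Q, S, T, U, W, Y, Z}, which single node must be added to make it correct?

H

By definition, MB(V) is built from V's parents, V's children, and the co-parents of V.
Ch(V) = {B, D, J, S}.
V's parents: W.
Parents of each child, excluding V:
  D also has parents Q, Y.
  B's other parents are U, Y.
  S's other parents are D, T, U, Y, Z.
  J's other parent is H.
MB(V) = {B, D, H, J, Q, S, T, U, W, Y, Z}.
Comparing with the claimed set, H is missing.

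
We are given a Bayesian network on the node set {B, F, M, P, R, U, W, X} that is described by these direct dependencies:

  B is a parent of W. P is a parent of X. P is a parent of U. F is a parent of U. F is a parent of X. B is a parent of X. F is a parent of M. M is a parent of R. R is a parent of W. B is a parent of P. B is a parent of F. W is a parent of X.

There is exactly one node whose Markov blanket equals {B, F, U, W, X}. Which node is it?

The target node must have every member of {B, F, U, W, X} as a parent, child, or co-parent, and no others.
Parents of P: B; children: U, X; co-parents: B, F, W.
These exactly cover the given set, so the node is P.

P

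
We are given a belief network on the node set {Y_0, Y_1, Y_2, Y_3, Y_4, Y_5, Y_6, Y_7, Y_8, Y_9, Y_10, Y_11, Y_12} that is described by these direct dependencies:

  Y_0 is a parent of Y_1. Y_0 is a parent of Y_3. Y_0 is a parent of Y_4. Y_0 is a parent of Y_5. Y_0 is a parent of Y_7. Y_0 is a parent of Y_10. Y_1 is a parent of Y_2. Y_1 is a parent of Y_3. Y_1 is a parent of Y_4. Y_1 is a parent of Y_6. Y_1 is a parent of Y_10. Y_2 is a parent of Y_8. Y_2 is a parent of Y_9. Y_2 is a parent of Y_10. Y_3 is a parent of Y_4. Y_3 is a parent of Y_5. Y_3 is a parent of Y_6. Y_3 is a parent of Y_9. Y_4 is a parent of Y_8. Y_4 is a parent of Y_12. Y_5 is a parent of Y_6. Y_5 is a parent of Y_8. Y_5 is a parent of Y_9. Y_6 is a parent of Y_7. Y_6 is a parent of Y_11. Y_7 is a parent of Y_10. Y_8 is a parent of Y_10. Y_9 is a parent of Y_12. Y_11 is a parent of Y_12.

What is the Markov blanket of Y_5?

{Y_0, Y_1, Y_2, Y_3, Y_4, Y_6, Y_8, Y_9}

A node's Markov blanket = Pa ∪ Ch ∪ (parents of Ch other than the node itself).
Ch(Y_5) = {Y_6, Y_8, Y_9}.
Parents of Y_5: Y_0, Y_3.
Parents of each child, excluding Y_5:
  Y_6's other parents are Y_1, Y_3.
  parents(Y_8) \ {Y_5} = {Y_2, Y_4}.
  Y_9's other parents are Y_2, Y_3.
Taking the union gives {Y_0, Y_1, Y_2, Y_3, Y_4, Y_6, Y_8, Y_9}.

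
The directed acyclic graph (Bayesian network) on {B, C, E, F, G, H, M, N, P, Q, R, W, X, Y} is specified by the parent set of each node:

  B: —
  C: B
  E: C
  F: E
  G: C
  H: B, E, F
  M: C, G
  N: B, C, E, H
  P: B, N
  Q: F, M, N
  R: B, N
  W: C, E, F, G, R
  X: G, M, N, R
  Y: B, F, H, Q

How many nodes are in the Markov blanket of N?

11

N's children: P, Q, R, X.
N has parents B, C, E, H.
For each child, the remaining parents (spouses of N):
  P also has parent B.
  Q also has parents F, M.
  R also has parent B.
  parents(X) \ {N} = {G, M, R}.
MB(N) = {B, C, E, F, G, H, M, P, Q, R, X}, which has 11 nodes.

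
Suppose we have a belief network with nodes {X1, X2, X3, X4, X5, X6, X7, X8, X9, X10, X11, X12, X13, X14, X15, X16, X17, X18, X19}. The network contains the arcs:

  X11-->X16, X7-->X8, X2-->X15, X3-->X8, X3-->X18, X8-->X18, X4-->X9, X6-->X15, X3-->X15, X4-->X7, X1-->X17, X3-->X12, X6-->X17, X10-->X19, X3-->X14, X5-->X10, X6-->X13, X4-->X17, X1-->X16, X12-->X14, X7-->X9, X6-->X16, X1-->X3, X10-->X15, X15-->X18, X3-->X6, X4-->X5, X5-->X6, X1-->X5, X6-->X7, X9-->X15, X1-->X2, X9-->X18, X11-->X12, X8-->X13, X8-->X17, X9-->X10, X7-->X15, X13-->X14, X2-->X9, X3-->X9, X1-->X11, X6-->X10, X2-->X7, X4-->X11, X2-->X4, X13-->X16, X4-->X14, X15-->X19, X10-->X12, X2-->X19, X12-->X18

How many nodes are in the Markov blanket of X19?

3

By definition, MB(X19) is built from X19's parents, X19's children, and the co-parents of X19.
Pa(X19) = {X2, X10, X15}.
X19 has no children.
With no children, X19 has no spouses; the co-parent set is empty.
MB(X19) = {X2, X10, X15}, which has 3 nodes.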